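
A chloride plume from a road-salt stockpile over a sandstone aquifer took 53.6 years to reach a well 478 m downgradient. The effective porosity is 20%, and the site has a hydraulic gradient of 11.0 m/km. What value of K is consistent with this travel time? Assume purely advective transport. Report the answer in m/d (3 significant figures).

0.444 m/d

t = 53.6 years = 19560 d
v = L / t = 478 / 19560 = 0.02443 m/d
K = v · n / i = 0.02443 × 0.20 / 0.011 = 0.444 m/d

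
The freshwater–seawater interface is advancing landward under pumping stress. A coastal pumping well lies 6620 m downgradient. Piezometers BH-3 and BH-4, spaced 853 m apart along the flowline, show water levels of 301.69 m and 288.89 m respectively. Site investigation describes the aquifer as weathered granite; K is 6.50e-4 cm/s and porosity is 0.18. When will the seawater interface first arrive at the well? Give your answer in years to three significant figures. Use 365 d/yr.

Hydraulic gradient i = (301.69 − 288.89) / 853 = 12.80 / 853 = 0.01501
K = 6.50e-4 cm/s × 864 = 0.5616 m/d
q = Ki = 0.5616 × 0.01501 = 0.008427 m/d
v = Ki/n = 0.5616·0.01501/0.18 = 0.04682 m/d
t = L / v = 6620 / 0.04682 = 141400 d
   = 141400 / 365 = 387 yr

387 years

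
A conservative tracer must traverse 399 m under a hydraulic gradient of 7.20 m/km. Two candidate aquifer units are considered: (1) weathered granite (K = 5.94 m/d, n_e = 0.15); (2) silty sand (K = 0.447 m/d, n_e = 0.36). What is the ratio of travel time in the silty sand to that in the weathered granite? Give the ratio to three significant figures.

Unit 1 (weathered granite): v = 5.94×0.0072/0.15 = 0.2851 m/d, t = 399/0.2851 = 1399 d
Unit 2 (silty sand): v = 0.447×0.0072/0.36 = 0.008940 m/d, t = 399/0.008940 = 44630 d
t(silty sand) / t(weathered granite) = 44630/1399 = 31.9

31.9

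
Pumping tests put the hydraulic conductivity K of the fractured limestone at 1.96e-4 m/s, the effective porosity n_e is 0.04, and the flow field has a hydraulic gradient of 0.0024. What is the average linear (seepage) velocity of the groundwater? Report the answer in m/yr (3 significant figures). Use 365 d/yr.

K = 1.96e-4 m/s × 86400 s/d = 16.93 m/d
Darcy flux q = K·i = 16.93 × 0.0024 = 0.04064 m/d
Average linear velocity = 0.04064 / 0.04 = 1.016 m/d
   = 1.016 × 365 = 371 m/yr

371 m/yr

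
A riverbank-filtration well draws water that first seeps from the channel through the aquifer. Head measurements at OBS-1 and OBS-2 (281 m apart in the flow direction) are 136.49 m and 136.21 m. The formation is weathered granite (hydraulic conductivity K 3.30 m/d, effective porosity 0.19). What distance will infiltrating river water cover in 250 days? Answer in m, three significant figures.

Hydraulic gradient i = (136.49 − 136.21) / 281 = 0.28 / 281 = 9.964e-4
Specific discharge q = 3.30 × 9.964e-4 = 0.003288 m/d
v = Ki/n = 3.30·9.964e-4/0.19 = 0.01731 m/d
L = v × T = 0.01731 × 250 = 4.327 m

4.33 m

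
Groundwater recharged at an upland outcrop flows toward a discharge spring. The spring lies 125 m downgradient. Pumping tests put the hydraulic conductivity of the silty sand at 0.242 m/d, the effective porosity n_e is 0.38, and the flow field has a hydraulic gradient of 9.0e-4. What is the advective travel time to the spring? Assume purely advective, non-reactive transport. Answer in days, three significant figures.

q = Ki = 0.242 × 9.0e-4 = 2.178e-4 m/d
Seepage velocity v = q / n = 2.178e-4 / 0.38 = 5.732e-4 m/d
t = L / v = 125 / 5.732e-4 = 218100 d

218000 days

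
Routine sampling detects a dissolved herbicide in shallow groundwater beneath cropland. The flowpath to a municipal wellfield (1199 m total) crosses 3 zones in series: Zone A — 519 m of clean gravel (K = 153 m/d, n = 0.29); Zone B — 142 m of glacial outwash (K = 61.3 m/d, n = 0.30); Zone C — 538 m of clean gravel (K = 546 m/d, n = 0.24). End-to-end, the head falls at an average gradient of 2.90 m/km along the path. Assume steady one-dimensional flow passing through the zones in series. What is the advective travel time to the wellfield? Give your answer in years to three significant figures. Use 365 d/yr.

1.70 years

Continuity: the same q passes through each zone, so ΔH = q·Σ(L_j/K_j) — the zones act as resistances in series.
Σ(L/K) = 519/153 + 142/61.3 + 538/546 = 3.392 + 2.316 + 0.9853 = 6.694 d
K_eq = L_total / Σ(L/K) = 1199 / 6.694 = 179.1 m/d
q = K_eq · i = 179.1 × 0.0029 = 0.5194 m/d (same in every zone)
Zone A: v = q/n = 0.5194/0.29 = 1.791 m/d → t_A = 519/1.791 = 289.8 d
Zone B: v = q/n = 0.5194/0.30 = 1.731 m/d → t_B = 142/1.731 = 82.01 d
Zone C: v = q/n = 0.5194/0.24 = 2.164 m/d → t_C = 538/2.164 = 248.6 d
Total t = 289.8 + 82.01 + 248.6 = 620.3 d
   = 620.3 / 365 = 1.70 yr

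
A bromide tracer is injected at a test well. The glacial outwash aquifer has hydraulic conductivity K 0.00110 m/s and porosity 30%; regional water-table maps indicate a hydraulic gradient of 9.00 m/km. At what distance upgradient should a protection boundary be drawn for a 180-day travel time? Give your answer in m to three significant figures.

513 m

K = 0.00110 m/s × 86400 s/d = 95.04 m/d
q = Ki = 95.04 × 0.0090 = 0.8554 m/d
Average linear velocity = 0.8554 / 0.30 = 2.851 m/d
L = v × T = 2.851 × 180 = 513.2 m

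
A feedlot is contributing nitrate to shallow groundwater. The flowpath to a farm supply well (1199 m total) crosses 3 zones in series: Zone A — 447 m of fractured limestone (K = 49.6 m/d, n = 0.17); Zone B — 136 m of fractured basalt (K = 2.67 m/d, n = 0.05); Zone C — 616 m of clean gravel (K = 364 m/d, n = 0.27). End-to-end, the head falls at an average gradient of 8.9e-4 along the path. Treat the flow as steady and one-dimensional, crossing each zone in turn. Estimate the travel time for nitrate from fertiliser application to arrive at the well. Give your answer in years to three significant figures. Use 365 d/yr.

39.4 years

Continuity: the same q passes through each zone, so ΔH = q·Σ(L_j/K_j) — the zones act as resistances in series.
Σ(L/K) = 447/49.6 + 136/2.67 + 616/364 = 9.012 + 50.94 + 1.692 = 61.64 d
K_eq = L_total / Σ(L/K) = 1199 / 61.64 = 19.45 m/d
q = K_eq · i = 19.45 × 8.9e-4 = 0.01731 m/d (same in every zone)
Zone A: v = q/n = 0.01731/0.17 = 0.1018 m/d → t_A = 447/0.1018 = 4390 d
Zone B: v = q/n = 0.01731/0.05 = 0.3462 m/d → t_B = 136/0.3462 = 392.8 d
Zone C: v = q/n = 0.01731/0.27 = 0.06412 m/d → t_C = 616/0.06412 = 9607 d
Total t = 4390 + 392.8 + 9607 = 14390 d
   = 14390 / 365 = 39.4 yr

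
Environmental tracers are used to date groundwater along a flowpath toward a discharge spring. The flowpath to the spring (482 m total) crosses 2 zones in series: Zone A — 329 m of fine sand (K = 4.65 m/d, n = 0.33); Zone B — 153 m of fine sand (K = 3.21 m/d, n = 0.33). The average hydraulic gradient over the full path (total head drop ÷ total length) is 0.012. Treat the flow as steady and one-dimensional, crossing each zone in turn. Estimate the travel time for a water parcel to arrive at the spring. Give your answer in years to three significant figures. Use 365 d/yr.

Steady 1-D flow in series ⇒ the Darcy flux q is identical in every zone and the zone head losses add (resistances L/K in series).
Σ(L/K) = 329/4.65 + 153/3.21 = 70.75 + 47.66 = 118.4 d
K_eq = L_total / Σ(L/K) = 482 / 118.4 = 4.070 m/d
q = K_eq · i = 4.070 × 0.012 = 0.04884 m/d (same in every zone)
Zone A: v = q/n = 0.04884/0.33 = 0.1480 m/d → t_A = 329/0.1480 = 2223 d
Zone B: v = q/n = 0.04884/0.33 = 0.1480 m/d → t_B = 153/0.1480 = 1034 d
Total t = 2223 + 1034 = 3256 d
   = 3256 / 365 = 8.92 yr

8.92 years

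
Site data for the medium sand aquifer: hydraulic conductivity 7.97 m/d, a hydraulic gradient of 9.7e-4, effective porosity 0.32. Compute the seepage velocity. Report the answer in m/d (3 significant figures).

q = Ki = 7.97 × 9.7e-4 = 0.007731 m/d
v_s = q/n_e = 0.007731/0.32 = 0.02416 m/d

0.0242 m/d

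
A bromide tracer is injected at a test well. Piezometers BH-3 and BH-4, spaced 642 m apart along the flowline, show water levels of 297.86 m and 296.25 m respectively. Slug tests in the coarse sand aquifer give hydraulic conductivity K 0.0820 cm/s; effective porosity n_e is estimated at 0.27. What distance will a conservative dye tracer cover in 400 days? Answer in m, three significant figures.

Hydraulic gradient i = (297.86 − 296.25) / 642 = 1.61 / 642 = 0.002508
K = 0.0820 cm/s × 864 = 70.85 m/d
Darcy flux q = K·i = 70.85 × 0.002508 = 0.1777 m/d
Seepage velocity v = q / n = 0.1777 / 0.27 = 0.6580 m/d
L = v × T = 0.6580 × 400 = 263.2 m

263 m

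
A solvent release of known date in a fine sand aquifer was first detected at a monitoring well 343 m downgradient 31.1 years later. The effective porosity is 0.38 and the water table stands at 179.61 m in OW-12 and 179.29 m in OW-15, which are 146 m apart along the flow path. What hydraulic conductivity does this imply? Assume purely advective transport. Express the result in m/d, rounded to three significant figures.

5.24 m/d

Hydraulic gradient i = (179.61 − 179.29) / 146 = 0.32 / 146 = 0.002192
t = 31.1 years = 11350 d
v = L / t = 343 / 11350 = 0.03022 m/d
K = v · n / i = 0.03022 × 0.38 / 0.002192 = 5.24 m/d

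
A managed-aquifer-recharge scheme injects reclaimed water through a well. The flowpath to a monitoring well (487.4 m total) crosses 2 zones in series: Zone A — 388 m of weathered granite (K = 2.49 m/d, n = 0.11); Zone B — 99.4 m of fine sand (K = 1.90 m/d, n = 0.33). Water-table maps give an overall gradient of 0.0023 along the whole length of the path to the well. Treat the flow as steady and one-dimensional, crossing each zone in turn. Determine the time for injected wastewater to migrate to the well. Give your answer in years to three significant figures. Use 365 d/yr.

38.4 years

For zones in series the flux q is common to all zones; the equivalent conductivity is the harmonic (thickness-weighted) mean, K_eq = L_total / Σ(L_j/K_j).
Σ(L/K) = 388/2.49 + 99.4/1.90 = 155.8 + 52.32 = 208.1 d
K_eq = L_total / Σ(L/K) = 487.4 / 208.1 = 2.342 m/d
q = K_eq · i = 2.342 × 0.0023 = 0.005386 m/d (same in every zone)
Zone A: v = q/n = 0.005386/0.11 = 0.04896 m/d → t_A = 388/0.04896 = 7924 d
Zone B: v = q/n = 0.005386/0.33 = 0.01632 m/d → t_B = 99.4/0.01632 = 6090 d
Total t = 7924 + 6090 = 14010 d
   = 14010 / 365 = 38.4 yr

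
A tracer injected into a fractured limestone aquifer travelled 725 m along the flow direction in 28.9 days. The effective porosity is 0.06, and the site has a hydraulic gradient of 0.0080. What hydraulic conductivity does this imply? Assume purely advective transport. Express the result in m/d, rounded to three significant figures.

188 m/d

v = L / t = 725 / 28.9 = 25.09 m/d
K = v · n / i = 25.09 × 0.06 / 0.0080 = 188 m/d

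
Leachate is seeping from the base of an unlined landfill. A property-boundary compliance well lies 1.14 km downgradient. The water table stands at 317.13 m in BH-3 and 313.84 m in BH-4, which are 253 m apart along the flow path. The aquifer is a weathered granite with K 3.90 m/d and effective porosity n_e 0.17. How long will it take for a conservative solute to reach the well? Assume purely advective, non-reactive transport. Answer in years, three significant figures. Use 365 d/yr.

10.5 years

Hydraulic gradient i = (317.13 − 313.84) / 253 = 3.29 / 253 = 0.01300
Darcy flux q = K·i = 3.90 × 0.01300 = 0.05072 m/d
v_s = q/n_e = 0.05072/0.17 = 0.2983 m/d
L = 1.14 km = 1140 m
t = L / v = 1140 / 0.2983 = 3821 d
   = 3821 / 365 = 10.5 yr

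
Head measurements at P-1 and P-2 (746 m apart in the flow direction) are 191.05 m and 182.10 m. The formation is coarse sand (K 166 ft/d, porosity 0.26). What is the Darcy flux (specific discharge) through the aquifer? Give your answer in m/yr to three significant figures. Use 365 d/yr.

Hydraulic gradient i = (191.05 − 182.10) / 746 = 8.95 / 746 = 0.01200
K = 166 ft/d × 0.3048 = 50.60 m/d
Darcy flux q = K·i = 50.60 × 0.01200 = 0.6070 m/d
   = 0.6070 × 365 = 222 m/yr

222 m/yr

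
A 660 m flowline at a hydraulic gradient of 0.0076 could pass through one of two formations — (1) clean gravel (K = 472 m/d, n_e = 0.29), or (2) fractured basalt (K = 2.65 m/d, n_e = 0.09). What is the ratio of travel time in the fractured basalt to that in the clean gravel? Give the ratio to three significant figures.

Unit 1 (clean gravel): v = 472×0.0076/0.29 = 12.37 m/d, t = 660/12.37 = 53.36 d
Unit 2 (fractured basalt): v = 2.65×0.0076/0.09 = 0.2238 m/d, t = 660/0.2238 = 2949 d
t(fractured basalt) / t(clean gravel) = 2949/53.36 = 55.3

55.3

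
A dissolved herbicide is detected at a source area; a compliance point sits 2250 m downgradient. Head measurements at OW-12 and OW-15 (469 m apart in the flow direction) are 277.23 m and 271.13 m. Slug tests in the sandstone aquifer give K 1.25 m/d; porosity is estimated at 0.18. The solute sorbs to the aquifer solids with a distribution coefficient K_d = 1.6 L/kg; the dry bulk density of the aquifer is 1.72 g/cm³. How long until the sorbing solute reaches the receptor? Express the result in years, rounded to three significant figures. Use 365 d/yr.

1110 years

Hydraulic gradient i = (277.23 − 271.13) / 469 = 6.10 / 469 = 0.01301
Darcy flux q = K·i = 1.25 × 0.01301 = 0.01626 m/d
v_s = q/n_e = 0.01626/0.18 = 0.09032 m/d
Retardation R = 1 + ρ_b·K_d/n = 1 + 1.72×1.6/0.18 = 16.29
Contaminant velocity v_c = v/R = 0.09032/16.29 = 0.005545 m/d
t = L/v_c = 2250/0.005545 = 405800 d
   = 405800/365 = 1110 yr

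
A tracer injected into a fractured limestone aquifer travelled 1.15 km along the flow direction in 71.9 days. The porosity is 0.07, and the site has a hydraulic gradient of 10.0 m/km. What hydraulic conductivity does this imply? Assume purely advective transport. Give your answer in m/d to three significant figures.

L = 1.15 km = 1150 m
v = L / t = 1150 / 71.9 = 15.99 m/d
K = v · n / i = 15.99 × 0.07 / 0.010 = 112 m/d

112 m/d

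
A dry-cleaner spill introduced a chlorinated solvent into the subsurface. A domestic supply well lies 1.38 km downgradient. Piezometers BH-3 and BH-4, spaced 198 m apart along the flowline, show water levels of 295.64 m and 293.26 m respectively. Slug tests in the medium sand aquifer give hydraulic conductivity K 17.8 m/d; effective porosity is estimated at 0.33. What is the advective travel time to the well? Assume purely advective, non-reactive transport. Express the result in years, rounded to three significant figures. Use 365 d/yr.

Hydraulic gradient i = (295.64 − 293.26) / 198 = 2.38 / 198 = 0.01202
Darcy flux q = K·i = 17.8 × 0.01202 = 0.2140 m/d
v = Ki/n = 17.8·0.01202/0.33 = 0.6484 m/d
L = 1.38 km = 1380 m
t = L / v = 1380 / 0.6484 = 2128 d
   = 2128 / 365 = 5.83 yr

5.83 years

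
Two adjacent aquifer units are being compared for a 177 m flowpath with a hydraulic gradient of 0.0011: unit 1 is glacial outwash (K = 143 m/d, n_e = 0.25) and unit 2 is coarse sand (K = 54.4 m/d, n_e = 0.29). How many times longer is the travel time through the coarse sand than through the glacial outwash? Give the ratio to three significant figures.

Unit 1 (glacial outwash): v = 143×0.0011/0.25 = 0.6292 m/d, t = 177/0.6292 = 281.3 d
Unit 2 (coarse sand): v = 54.4×0.0011/0.29 = 0.2063 m/d, t = 177/0.2063 = 857.8 d
t(coarse sand) / t(glacial outwash) = 857.8/281.3 = 3.05

3.05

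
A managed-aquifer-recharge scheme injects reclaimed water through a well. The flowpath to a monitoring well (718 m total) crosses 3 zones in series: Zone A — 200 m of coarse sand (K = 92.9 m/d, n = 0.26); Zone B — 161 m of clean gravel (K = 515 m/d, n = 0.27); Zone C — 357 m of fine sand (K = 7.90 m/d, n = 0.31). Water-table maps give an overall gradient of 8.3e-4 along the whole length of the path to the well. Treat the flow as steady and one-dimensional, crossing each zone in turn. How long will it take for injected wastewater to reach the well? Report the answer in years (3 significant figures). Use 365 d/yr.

Steady 1-D flow in series ⇒ the Darcy flux q is identical in every zone and the zone head losses add (resistances L/K in series).
Σ(L/K) = 200/92.9 + 161/515 + 357/7.90 = 2.153 + 0.3126 + 45.19 = 47.66 d
K_eq = L_total / Σ(L/K) = 718 / 47.66 = 15.07 m/d
q = K_eq · i = 15.07 × 8.3e-4 = 0.01251 m/d (same in every zone)
Zone A: v = q/n = 0.01251/0.26 = 0.04810 m/d → t_A = 200/0.04810 = 4158 d
Zone B: v = q/n = 0.01251/0.27 = 0.04632 m/d → t_B = 161/0.04632 = 3476 d
Zone C: v = q/n = 0.01251/0.31 = 0.04034 m/d → t_C = 357/0.04034 = 8850 d
Total t = 4158 + 3476 + 8850 = 16480 d
   = 16480 / 365 = 45.2 yr

45.2 years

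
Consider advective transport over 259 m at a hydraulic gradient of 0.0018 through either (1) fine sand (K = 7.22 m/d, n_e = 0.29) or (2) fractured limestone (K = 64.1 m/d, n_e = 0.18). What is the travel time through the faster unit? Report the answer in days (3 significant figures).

404 days

Unit 1 (fine sand): v = 7.22×0.0018/0.29 = 0.04481 m/d, t = 259/0.04481 = 5779 d
Unit 2 (fractured limestone): v = 64.1×0.0018/0.18 = 0.6410 m/d, t = 259/0.6410 = 404.1 d
Faster unit: t = 404 d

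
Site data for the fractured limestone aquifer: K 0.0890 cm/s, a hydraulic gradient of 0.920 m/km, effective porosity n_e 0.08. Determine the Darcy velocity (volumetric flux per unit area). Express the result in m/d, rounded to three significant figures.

K = 0.0890 cm/s × 864 = 76.90 m/d
Darcy flux q = K·i = 76.90 × 9.2e-4 = 0.07074 m/d

0.0707 m/d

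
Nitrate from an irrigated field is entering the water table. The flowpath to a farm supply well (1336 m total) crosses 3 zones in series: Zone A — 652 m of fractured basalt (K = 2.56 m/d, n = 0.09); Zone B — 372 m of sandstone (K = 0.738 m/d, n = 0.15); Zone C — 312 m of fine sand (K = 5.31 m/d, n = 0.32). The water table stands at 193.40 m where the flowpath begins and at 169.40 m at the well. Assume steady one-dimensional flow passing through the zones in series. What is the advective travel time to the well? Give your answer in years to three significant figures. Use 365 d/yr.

20.0 years

Total head drop ΔH = 193.40 − 169.40 = 24.00 m
Steady 1-D flow in series ⇒ the Darcy flux q is identical in every zone and the zone head losses add (resistances L/K in series).
Σ(L/K) = 652/2.56 + 372/0.738 + 312/5.31 = 254.7 + 504.1 + 58.76 = 817.5 d
q = ΔH / Σ(L/K) = 24.00 / 817.5 = 0.02936 m/d (same in every zone)
Zone A: v = q/n = 0.02936/0.09 = 0.3262 m/d → t_A = 652/0.3262 = 1999 d
Zone B: v = q/n = 0.02936/0.15 = 0.1957 m/d → t_B = 372/0.1957 = 1901 d
Zone C: v = q/n = 0.02936/0.32 = 0.09174 m/d → t_C = 312/0.09174 = 3401 d
Total t = 1999 + 1901 + 3401 = 7300 d
   = 7300 / 365 = 20.0 yr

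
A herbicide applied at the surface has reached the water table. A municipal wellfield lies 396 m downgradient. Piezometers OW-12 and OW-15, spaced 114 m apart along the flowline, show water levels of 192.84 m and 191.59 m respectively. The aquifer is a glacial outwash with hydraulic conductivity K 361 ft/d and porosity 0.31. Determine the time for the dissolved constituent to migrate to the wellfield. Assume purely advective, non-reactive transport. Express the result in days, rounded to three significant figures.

102 days

Hydraulic gradient i = (192.84 − 191.59) / 114 = 1.25 / 114 = 0.01096
K = 361 ft/d × 0.3048 = 110.0 m/d
Darcy flux q = K·i = 110.0 × 0.01096 = 1.207 m/d
v_s = q/n_e = 1.207/0.31 = 3.892 m/d
t = L / v = 396 / 3.892 = 101.7 d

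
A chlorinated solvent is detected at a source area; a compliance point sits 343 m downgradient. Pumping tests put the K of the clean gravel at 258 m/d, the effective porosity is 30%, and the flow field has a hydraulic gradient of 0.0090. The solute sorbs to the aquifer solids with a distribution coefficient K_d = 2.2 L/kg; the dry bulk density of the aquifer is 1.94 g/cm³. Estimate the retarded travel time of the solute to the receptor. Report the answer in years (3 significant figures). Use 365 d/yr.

1.85 years

Darcy flux q = K·i = 258 × 0.0090 = 2.322 m/d
v_s = q/n_e = 2.322/0.30 = 7.740 m/d
Retardation R = 1 + ρ_b·K_d/n = 1 + 1.94×2.2/0.30 = 15.23
Contaminant velocity v_c = v/R = 7.740/15.23 = 0.5083 m/d
t = L/v_c = 343/0.5083 = 674.8 d
   = 674.8/365 = 1.85 yr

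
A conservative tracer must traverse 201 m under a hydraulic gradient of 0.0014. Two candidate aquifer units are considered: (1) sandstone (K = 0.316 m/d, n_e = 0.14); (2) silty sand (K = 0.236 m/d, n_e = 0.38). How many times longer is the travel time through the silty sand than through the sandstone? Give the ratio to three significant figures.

Unit 1 (sandstone): v = 0.316×0.0014/0.14 = 0.003160 m/d, t = 201/0.003160 = 63610 d
Unit 2 (silty sand): v = 0.236×0.0014/0.38 = 8.695e-4 m/d, t = 201/8.695e-4 = 231200 d
t(silty sand) / t(sandstone) = 231200/63610 = 3.63

3.63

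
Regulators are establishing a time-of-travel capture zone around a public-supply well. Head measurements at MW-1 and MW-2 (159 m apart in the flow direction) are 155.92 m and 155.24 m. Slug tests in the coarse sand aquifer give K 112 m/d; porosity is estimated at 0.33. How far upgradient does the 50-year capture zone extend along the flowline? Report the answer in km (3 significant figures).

26.5 km

Hydraulic gradient i = (155.92 − 155.24) / 159 = 0.68 / 159 = 0.004277
Darcy flux q = K·i = 112 × 0.004277 = 0.4790 m/d
Seepage velocity v = q / n = 0.4790 / 0.33 = 1.451 m/d
T = 50 yr × 365 = 18250 d
L = v × T = 1.451 × 18250 = 26490 m
   = 26.5 km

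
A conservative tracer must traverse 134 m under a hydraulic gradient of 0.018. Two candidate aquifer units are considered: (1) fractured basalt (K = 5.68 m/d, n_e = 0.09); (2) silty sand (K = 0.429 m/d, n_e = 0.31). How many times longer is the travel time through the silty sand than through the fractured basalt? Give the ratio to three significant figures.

45.6

Unit 1 (fractured basalt): v = 5.68×0.018/0.09 = 1.136 m/d, t = 134/1.136 = 118.0 d
Unit 2 (silty sand): v = 0.429×0.018/0.31 = 0.02491 m/d, t = 134/0.02491 = 5379 d
t(silty sand) / t(fractured basalt) = 5379/118.0 = 45.6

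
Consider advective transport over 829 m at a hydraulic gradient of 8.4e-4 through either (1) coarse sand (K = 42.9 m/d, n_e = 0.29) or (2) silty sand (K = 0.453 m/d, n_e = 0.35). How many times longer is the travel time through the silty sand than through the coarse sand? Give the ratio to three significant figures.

114

Unit 1 (coarse sand): v = 42.9×8.4e-4/0.29 = 0.1243 m/d, t = 829/0.1243 = 6671 d
Unit 2 (silty sand): v = 0.453×8.4e-4/0.35 = 0.001087 m/d, t = 829/0.001087 = 762500 d
t(silty sand) / t(coarse sand) = 762500/6671 = 114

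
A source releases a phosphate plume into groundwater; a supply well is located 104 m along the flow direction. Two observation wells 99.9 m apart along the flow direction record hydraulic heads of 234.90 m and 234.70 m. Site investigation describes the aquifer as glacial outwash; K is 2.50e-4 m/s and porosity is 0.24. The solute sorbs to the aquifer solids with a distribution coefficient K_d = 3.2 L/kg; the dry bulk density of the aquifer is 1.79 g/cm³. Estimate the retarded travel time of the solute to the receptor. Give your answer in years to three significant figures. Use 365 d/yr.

Hydraulic gradient i = (234.90 − 234.70) / 99.9 = 0.20 / 99.9 = 0.002002
K = 2.50e-4 m/s × 86400 s/d = 21.60 m/d
q = Ki = 21.60 × 0.002002 = 0.04324 m/d
Seepage velocity v = q / n = 0.04324 / 0.24 = 0.1802 m/d
Retardation R = 1 + ρ_b·K_d/n = 1 + 1.79×3.2/0.24 = 24.87
Contaminant velocity v_c = v/R = 0.1802/24.87 = 0.007246 m/d
t = L/v_c = 104/0.007246 = 14350 d
   = 14350/365 = 39.3 yr

39.3 years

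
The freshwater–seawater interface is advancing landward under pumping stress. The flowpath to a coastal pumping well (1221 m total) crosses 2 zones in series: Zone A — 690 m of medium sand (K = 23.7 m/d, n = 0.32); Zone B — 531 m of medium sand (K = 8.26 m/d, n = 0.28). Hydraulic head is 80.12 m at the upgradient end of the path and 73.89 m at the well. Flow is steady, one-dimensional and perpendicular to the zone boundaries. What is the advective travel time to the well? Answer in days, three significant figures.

Total head drop ΔH = 80.12 − 73.89 = 6.23 m
Steady 1-D flow in series ⇒ the Darcy flux q is identical in every zone and the zone head losses add (resistances L/K in series).
Σ(L/K) = 690/23.7 + 531/8.26 = 29.11 + 64.29 = 93.40 d
q = ΔH / Σ(L/K) = 6.23 / 93.40 = 0.06670 m/d (same in every zone)
Zone A: v = q/n = 0.06670/0.32 = 0.2084 m/d → t_A = 690/0.2084 = 3310 d
Zone B: v = q/n = 0.06670/0.28 = 0.2382 m/d → t_B = 531/0.2382 = 2229 d
Total t = 3310 + 2229 = 5539 d

5540 days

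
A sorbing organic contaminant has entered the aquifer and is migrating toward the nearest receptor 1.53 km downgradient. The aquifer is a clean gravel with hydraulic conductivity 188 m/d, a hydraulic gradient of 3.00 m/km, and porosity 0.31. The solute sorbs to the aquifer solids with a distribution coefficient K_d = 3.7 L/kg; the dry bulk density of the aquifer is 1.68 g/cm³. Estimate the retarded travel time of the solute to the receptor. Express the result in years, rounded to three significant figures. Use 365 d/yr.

Darcy flux q = K·i = 188 × 0.0030 = 0.5640 m/d
v_s = q/n_e = 0.5640/0.31 = 1.819 m/d
Retardation R = 1 + ρ_b·K_d/n = 1 + 1.68×3.7/0.31 = 21.05
Contaminant velocity v_c = v/R = 1.819/21.05 = 0.08642 m/d
L = 1.53 km = 1530 m
t = L/v_c = 1530/0.08642 = 17700 d
   = 17700/365 = 48.5 yr

48.5 years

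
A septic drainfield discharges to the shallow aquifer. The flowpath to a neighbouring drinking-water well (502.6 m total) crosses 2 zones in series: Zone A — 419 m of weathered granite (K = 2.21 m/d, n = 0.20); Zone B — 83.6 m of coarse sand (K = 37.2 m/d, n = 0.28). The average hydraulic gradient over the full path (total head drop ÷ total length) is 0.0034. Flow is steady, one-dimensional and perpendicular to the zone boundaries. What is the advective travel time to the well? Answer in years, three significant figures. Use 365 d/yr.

Steady 1-D flow in series ⇒ the Darcy flux q is identical in every zone and the zone head losses add (resistances L/K in series).
Σ(L/K) = 419/2.21 + 83.6/37.2 = 189.6 + 2.247 = 191.8 d
K_eq = L_total / Σ(L/K) = 502.6 / 191.8 = 2.620 m/d
q = K_eq · i = 2.620 × 0.0034 = 0.008908 m/d (same in every zone)
Zone A: v = q/n = 0.008908/0.20 = 0.04454 m/d → t_A = 419/0.04454 = 9408 d
Zone B: v = q/n = 0.008908/0.28 = 0.03181 m/d → t_B = 83.6/0.03181 = 2628 d
Total t = 9408 + 2628 = 12040 d
   = 12040 / 365 = 33.0 yr

33.0 years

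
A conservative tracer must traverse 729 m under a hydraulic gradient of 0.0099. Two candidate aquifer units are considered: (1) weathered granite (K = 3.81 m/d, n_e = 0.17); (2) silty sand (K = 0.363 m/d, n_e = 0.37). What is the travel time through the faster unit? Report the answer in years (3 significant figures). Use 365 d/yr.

9.00 years

Unit 1 (weathered granite): v = 3.81×0.0099/0.17 = 0.2219 m/d, t = 729/0.2219 = 3286 d
Unit 2 (silty sand): v = 0.363×0.0099/0.37 = 0.009713 m/d, t = 729/0.009713 = 75060 d
Faster: 3286 d / 365 = 9.00 yr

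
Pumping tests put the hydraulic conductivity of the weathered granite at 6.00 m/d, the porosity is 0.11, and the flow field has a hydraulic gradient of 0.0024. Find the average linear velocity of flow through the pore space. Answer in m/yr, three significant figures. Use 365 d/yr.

Darcy flux q = K·i = 6.00 × 0.0024 = 0.01440 m/d
v_s = q/n_e = 0.01440/0.11 = 0.1309 m/d
   = 0.1309 × 365 = 47.8 m/yr

47.8 m/yr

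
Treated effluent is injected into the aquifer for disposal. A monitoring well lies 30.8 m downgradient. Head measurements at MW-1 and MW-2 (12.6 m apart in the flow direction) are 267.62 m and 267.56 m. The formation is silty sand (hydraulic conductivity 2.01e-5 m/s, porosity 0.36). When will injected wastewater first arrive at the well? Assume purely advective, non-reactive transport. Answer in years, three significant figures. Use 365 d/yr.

3.67 years

Hydraulic gradient i = (267.62 − 267.56) / 12.6 = 0.06 / 12.6 = 0.004762
K = 2.01e-5 m/s × 86400 s/d = 1.737 m/d
Specific discharge q = 1.737 × 0.004762 = 0.008270 m/d
Seepage velocity v = q / n = 0.008270 / 0.36 = 0.02297 m/d
t = L / v = 30.8 / 0.02297 = 1341 d
   = 1341 / 365 = 3.67 yr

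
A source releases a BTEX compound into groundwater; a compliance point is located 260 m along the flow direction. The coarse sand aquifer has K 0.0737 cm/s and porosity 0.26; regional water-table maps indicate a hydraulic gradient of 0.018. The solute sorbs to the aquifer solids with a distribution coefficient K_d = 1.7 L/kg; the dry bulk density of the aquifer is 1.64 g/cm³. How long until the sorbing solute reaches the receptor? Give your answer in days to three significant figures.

691 days

K = 0.0737 cm/s × 864 = 63.68 m/d
Darcy flux q = K·i = 63.68 × 0.018 = 1.146 m/d
Seepage velocity v = q / n = 1.146 / 0.26 = 4.408 m/d
Retardation R = 1 + ρ_b·K_d/n = 1 + 1.64×1.7/0.26 = 11.72
Contaminant velocity v_c = v/R = 4.408/11.72 = 0.3760 m/d
t = L/v_c = 260/0.3760 = 691.4 d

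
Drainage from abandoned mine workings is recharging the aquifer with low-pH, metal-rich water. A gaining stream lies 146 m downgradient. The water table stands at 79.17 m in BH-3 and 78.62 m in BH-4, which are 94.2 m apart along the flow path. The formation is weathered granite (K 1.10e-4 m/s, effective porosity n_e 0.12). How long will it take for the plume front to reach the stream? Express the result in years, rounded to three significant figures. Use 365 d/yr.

0.865 years

Hydraulic gradient i = (79.17 − 78.62) / 94.2 = 0.55 / 94.2 = 0.005839
K = 1.10e-4 m/s × 86400 s/d = 9.504 m/d
q = Ki = 9.504 × 0.005839 = 0.05549 m/d
v_s = q/n_e = 0.05549/0.12 = 0.4624 m/d
t = L / v = 146 / 0.4624 = 315.7 d
   = 315.7 / 365 = 0.865 yr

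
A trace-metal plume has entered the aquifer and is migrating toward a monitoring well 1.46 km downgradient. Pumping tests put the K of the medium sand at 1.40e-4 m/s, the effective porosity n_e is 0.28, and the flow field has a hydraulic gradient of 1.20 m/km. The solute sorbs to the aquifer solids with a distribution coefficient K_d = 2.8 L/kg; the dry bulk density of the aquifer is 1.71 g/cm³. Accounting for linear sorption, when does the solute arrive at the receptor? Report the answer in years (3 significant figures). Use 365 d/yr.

1400 years

K = 1.40e-4 m/s × 86400 s/d = 12.10 m/d
Specific discharge q = 12.10 × 0.0012 = 0.01452 m/d
Average linear velocity = 0.01452 / 0.28 = 0.05184 m/d
Retardation R = 1 + ρ_b·K_d/n = 1 + 1.71×2.8/0.28 = 18.10
Contaminant velocity v_c = v/R = 0.05184/18.10 = 0.002864 m/d
L = 1.46 km = 1460 m
t = L/v_c = 1460/0.002864 = 509800 d
   = 509800/365 = 1400 yr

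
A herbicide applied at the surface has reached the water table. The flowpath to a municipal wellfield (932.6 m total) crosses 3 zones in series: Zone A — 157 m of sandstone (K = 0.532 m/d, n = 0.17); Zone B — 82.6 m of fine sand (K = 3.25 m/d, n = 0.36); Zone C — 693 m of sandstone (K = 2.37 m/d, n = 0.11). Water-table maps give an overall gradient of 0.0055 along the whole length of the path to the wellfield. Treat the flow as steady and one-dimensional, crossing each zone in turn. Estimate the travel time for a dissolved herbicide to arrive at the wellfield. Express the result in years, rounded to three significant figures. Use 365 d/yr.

Continuity: the same q passes through each zone, so ΔH = q·Σ(L_j/K_j) — the zones act as resistances in series.
Σ(L/K) = 157/0.532 + 82.6/3.25 + 693/2.37 = 295.1 + 25.42 + 292.4 = 612.9 d
K_eq = L_total / Σ(L/K) = 932.6 / 612.9 = 1.522 m/d
q = K_eq · i = 1.522 × 0.0055 = 0.008368 m/d (same in every zone)
Zone A: v = q/n = 0.008368/0.17 = 0.04923 m/d → t_A = 157/0.04923 = 3189 d
Zone B: v = q/n = 0.008368/0.36 = 0.02325 m/d → t_B = 82.6/0.02325 = 3553 d
Zone C: v = q/n = 0.008368/0.11 = 0.07608 m/d → t_C = 693/0.07608 = 9109 d
Total t = 3189 + 3553 + 9109 = 15850 d
   = 15850 / 365 = 43.4 yr

43.4 years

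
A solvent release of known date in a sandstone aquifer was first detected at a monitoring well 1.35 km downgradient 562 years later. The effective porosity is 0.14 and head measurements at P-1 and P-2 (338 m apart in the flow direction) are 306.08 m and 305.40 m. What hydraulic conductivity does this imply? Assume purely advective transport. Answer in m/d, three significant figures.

Hydraulic gradient i = (306.08 − 305.40) / 338 = 0.68 / 338 = 0.002012
t = 562 years = 205100 d
L = 1.35 km = 1350 m
v = L / t = 1350 / 205100 = 0.006581 m/d
K = v · n / i = 0.006581 × 0.14 / 0.002012 = 0.458 m/d

0.458 m/d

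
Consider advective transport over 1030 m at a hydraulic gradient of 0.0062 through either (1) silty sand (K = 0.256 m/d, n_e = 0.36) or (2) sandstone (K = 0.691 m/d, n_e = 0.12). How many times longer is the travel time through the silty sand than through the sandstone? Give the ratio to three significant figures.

8.10

Unit 1 (silty sand): v = 0.256×0.0062/0.36 = 0.004409 m/d, t = 1030/0.004409 = 233600 d
Unit 2 (sandstone): v = 0.691×0.0062/0.12 = 0.03570 m/d, t = 1030/0.03570 = 28850 d
t(silty sand) / t(sandstone) = 233600/28850 = 8.10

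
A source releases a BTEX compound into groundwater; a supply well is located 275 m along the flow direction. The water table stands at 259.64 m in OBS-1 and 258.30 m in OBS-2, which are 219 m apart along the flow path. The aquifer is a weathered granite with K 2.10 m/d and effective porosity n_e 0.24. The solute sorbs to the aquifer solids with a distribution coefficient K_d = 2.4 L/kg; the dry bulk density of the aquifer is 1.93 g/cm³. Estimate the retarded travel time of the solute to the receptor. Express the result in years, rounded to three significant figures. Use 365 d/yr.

Hydraulic gradient i = (259.64 − 258.30) / 219 = 1.34 / 219 = 0.006119
Specific discharge q = 2.10 × 0.006119 = 0.01285 m/d
v = Ki/n = 2.10·0.006119/0.24 = 0.05354 m/d
Retardation R = 1 + ρ_b·K_d/n = 1 + 1.93×2.4/0.24 = 20.30
Contaminant velocity v_c = v/R = 0.05354/20.30 = 0.002637 m/d
t = L/v_c = 275/0.002637 = 104300 d
   = 104300/365 = 286 yr

286 years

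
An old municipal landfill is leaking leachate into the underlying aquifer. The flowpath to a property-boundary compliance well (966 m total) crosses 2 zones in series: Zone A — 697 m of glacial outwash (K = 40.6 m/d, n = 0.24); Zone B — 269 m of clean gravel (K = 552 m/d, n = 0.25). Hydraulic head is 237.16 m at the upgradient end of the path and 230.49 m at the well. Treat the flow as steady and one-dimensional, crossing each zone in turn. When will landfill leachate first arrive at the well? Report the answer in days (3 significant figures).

Total head drop ΔH = 237.16 − 230.49 = 6.67 m
Continuity: the same q passes through each zone, so ΔH = q·Σ(L_j/K_j) — the zones act as resistances in series.
Σ(L/K) = 697/40.6 + 269/552 = 17.17 + 0.4873 = 17.65 d
q = ΔH / Σ(L/K) = 6.67 / 17.65 = 0.3778 m/d (same in every zone)
Zone A: v = q/n = 0.3778/0.24 = 1.574 m/d → t_A = 697/1.574 = 442.8 d
Zone B: v = q/n = 0.3778/0.25 = 1.511 m/d → t_B = 269/1.511 = 178.0 d
Total t = 442.8 + 178.0 = 620.8 d

621 days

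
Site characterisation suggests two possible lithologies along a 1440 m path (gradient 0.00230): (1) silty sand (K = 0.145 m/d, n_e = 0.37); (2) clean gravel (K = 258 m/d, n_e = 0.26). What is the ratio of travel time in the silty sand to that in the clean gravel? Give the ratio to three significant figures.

Unit 1 (silty sand): v = 0.145×0.0023/0.37 = 9.014e-4 m/d, t = 1440/9.014e-4 = 1.598e6 d
Unit 2 (clean gravel): v = 258×0.0023/0.26 = 2.282 m/d, t = 1440/2.282 = 630.9 d
t(silty sand) / t(clean gravel) = 1.598e6/630.9 = 2530

2530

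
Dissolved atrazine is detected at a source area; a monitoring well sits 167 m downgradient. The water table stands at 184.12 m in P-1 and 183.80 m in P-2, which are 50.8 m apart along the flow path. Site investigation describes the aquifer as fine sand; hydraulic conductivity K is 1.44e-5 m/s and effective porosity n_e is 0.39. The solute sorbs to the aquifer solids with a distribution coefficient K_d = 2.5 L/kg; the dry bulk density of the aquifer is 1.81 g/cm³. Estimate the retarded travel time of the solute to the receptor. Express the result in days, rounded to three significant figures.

105000 days

Hydraulic gradient i = (184.12 − 183.80) / 50.8 = 0.32 / 50.8 = 0.006299
K = 1.44e-5 m/s × 86400 s/d = 1.244 m/d
Darcy flux q = K·i = 1.244 × 0.006299 = 0.007837 m/d
Seepage velocity v = q / n = 0.007837 / 0.39 = 0.02010 m/d
Retardation R = 1 + ρ_b·K_d/n = 1 + 1.81×2.5/0.39 = 12.60
Contaminant velocity v_c = v/R = 0.02010/12.60 = 0.001595 m/d
t = L/v_c = 167/0.001595 = 104700 d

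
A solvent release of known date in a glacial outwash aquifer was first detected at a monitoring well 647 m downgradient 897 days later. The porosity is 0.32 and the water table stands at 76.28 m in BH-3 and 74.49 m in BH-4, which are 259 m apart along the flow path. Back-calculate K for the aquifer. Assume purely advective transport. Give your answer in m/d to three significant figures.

Hydraulic gradient i = (76.28 − 74.49) / 259 = 1.79 / 259 = 0.006911
v = L / t = 647 / 897 = 0.7213 m/d
K = v · n / i = 0.7213 × 0.32 / 0.006911 = 33.4 m/d

33.4 m/d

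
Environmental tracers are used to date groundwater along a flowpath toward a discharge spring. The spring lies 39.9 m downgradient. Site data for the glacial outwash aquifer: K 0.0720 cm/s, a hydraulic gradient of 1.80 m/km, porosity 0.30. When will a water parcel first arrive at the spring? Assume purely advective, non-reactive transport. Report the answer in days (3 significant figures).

K = 0.0720 cm/s × 864 = 62.21 m/d
q = Ki = 62.21 × 0.0018 = 0.1120 m/d
Average linear velocity = 0.1120 / 0.30 = 0.3732 m/d
t = L / v = 39.9 / 0.3732 = 106.9 d

107 days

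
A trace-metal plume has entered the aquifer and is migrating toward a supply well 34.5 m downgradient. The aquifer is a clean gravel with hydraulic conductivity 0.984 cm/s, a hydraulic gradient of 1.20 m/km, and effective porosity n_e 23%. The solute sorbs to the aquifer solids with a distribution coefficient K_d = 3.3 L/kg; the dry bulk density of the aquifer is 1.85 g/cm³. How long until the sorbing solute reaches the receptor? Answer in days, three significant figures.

214 days

K = 0.984 cm/s × 864 = 850.2 m/d
q = Ki = 850.2 × 0.0012 = 1.020 m/d
v = Ki/n = 850.2·0.0012/0.23 = 4.436 m/d
Retardation R = 1 + ρ_b·K_d/n = 1 + 1.85×3.3/0.23 = 27.54
Contaminant velocity v_c = v/R = 4.436/27.54 = 0.1610 m/d
t = L/v_c = 34.5/0.1610 = 214.2 d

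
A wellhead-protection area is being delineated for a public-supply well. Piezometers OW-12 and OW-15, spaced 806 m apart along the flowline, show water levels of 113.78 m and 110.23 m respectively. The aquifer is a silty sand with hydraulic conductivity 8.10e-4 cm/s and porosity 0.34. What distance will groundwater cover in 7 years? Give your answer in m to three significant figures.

23.2 m

Hydraulic gradient i = (113.78 − 110.23) / 806 = 3.55 / 806 = 0.004404
K = 8.10e-4 cm/s × 864 = 0.6998 m/d
q = Ki = 0.6998 × 0.004404 = 0.003082 m/d
Average linear velocity = 0.003082 / 0.34 = 0.009066 m/d
T = 7 yr × 365 = 2555 d
L = v × T = 0.009066 × 2555 = 23.16 m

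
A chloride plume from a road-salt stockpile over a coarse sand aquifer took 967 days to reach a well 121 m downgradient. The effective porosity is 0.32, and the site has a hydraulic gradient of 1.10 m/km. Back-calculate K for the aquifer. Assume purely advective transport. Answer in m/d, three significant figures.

36.4 m/d

v = L / t = 121 / 967 = 0.1251 m/d
K = v · n / i = 0.1251 × 0.32 / 0.0011 = 36.4 m/d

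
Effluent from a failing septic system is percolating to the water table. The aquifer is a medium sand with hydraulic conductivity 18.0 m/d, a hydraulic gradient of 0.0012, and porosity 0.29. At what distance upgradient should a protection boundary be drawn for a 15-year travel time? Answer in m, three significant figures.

408 m

Darcy flux q = K·i = 18.0 × 0.0012 = 0.02160 m/d
Average linear velocity = 0.02160 / 0.29 = 0.07448 m/d
T = 15 yr × 365 = 5475 d
L = v × T = 0.07448 × 5475 = 407.8 m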